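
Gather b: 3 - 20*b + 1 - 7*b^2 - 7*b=-7*b^2 - 27*b + 4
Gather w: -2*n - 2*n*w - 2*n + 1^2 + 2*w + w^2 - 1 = -4*n + w^2 + w*(2 - 2*n)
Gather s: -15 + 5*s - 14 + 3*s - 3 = 8*s - 32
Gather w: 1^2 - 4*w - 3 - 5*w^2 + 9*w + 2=-5*w^2 + 5*w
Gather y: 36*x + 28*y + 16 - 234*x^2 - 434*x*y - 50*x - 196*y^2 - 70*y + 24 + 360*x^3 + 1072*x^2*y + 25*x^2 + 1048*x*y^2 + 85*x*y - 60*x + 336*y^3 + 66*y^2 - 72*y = 360*x^3 - 209*x^2 - 74*x + 336*y^3 + y^2*(1048*x - 130) + y*(1072*x^2 - 349*x - 114) + 40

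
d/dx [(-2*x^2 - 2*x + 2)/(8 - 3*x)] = 2*(3*x^2 - 16*x - 5)/(9*x^2 - 48*x + 64)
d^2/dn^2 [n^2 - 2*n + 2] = 2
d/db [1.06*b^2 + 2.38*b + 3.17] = 2.12*b + 2.38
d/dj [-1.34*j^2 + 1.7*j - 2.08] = 1.7 - 2.68*j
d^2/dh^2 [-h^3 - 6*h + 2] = -6*h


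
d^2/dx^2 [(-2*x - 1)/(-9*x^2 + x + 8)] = 2*((-54*x - 7)*(-9*x^2 + x + 8) - (2*x + 1)*(18*x - 1)^2)/(-9*x^2 + x + 8)^3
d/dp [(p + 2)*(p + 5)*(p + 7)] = 3*p^2 + 28*p + 59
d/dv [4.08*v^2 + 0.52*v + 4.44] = 8.16*v + 0.52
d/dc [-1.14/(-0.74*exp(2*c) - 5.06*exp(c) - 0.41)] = (-1.6872*exp(c) - 5.7684)*exp(c)/(0.74*exp(2*c) + 5.06*exp(c) + 0.41)^2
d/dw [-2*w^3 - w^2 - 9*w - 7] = -6*w^2 - 2*w - 9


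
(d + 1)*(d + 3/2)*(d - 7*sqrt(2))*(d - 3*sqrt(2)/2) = d^4 - 17*sqrt(2)*d^3/2 + 5*d^3/2 - 85*sqrt(2)*d^2/4 + 45*d^2/2 - 51*sqrt(2)*d/4 + 105*d/2 + 63/2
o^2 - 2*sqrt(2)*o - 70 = (o - 7*sqrt(2))*(o + 5*sqrt(2))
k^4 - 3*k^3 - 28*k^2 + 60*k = k*(k - 6)*(k - 2)*(k + 5)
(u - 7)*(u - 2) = u^2 - 9*u + 14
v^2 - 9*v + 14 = (v - 7)*(v - 2)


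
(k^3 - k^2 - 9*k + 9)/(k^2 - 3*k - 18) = (k^2 - 4*k + 3)/(k - 6)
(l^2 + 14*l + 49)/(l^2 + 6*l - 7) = (l + 7)/(l - 1)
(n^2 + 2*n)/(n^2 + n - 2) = n/(n - 1)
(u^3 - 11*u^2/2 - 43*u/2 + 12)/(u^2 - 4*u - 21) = (u^2 - 17*u/2 + 4)/(u - 7)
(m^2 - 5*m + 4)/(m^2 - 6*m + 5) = (m - 4)/(m - 5)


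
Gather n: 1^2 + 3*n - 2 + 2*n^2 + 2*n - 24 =2*n^2 + 5*n - 25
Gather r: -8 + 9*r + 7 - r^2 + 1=-r^2 + 9*r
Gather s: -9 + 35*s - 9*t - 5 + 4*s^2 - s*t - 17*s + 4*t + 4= 4*s^2 + s*(18 - t) - 5*t - 10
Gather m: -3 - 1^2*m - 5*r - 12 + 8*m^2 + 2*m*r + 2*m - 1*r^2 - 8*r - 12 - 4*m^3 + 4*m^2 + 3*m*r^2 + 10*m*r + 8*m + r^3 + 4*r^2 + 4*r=-4*m^3 + 12*m^2 + m*(3*r^2 + 12*r + 9) + r^3 + 3*r^2 - 9*r - 27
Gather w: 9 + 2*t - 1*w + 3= 2*t - w + 12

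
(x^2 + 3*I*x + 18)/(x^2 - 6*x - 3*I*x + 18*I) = (x + 6*I)/(x - 6)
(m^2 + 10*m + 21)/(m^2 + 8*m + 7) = (m + 3)/(m + 1)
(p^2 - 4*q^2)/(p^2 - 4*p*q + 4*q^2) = (p + 2*q)/(p - 2*q)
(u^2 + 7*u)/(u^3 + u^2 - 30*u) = (u + 7)/(u^2 + u - 30)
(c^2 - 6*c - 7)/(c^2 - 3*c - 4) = (c - 7)/(c - 4)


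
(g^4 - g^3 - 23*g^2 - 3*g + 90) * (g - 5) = g^5 - 6*g^4 - 18*g^3 + 112*g^2 + 105*g - 450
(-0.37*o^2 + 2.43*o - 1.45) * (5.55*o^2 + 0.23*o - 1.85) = -2.0535*o^4 + 13.4014*o^3 - 6.8041*o^2 - 4.829*o + 2.6825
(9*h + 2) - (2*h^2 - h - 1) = -2*h^2 + 10*h + 3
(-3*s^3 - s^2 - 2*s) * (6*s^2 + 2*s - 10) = -18*s^5 - 12*s^4 + 16*s^3 + 6*s^2 + 20*s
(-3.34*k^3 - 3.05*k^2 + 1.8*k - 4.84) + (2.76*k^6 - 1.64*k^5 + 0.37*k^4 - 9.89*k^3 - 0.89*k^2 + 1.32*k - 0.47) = 2.76*k^6 - 1.64*k^5 + 0.37*k^4 - 13.23*k^3 - 3.94*k^2 + 3.12*k - 5.31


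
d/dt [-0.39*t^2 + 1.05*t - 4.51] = 1.05 - 0.78*t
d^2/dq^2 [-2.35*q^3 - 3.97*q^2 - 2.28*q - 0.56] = -14.1*q - 7.94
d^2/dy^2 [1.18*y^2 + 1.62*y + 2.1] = 2.36000000000000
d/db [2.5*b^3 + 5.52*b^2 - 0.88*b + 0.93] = 7.5*b^2 + 11.04*b - 0.88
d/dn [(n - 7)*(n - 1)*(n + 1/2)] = 3*n^2 - 15*n + 3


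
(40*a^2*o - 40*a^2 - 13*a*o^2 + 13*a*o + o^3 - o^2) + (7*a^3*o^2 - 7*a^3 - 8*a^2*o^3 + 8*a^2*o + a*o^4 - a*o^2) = 7*a^3*o^2 - 7*a^3 - 8*a^2*o^3 + 48*a^2*o - 40*a^2 + a*o^4 - 14*a*o^2 + 13*a*o + o^3 - o^2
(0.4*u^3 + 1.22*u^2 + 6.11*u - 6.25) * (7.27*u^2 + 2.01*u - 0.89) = 2.908*u^5 + 9.6734*u^4 + 46.5159*u^3 - 34.2422*u^2 - 18.0004*u + 5.5625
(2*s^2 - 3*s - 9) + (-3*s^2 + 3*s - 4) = -s^2 - 13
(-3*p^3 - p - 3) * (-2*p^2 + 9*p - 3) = 6*p^5 - 27*p^4 + 11*p^3 - 3*p^2 - 24*p + 9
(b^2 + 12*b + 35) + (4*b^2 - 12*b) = 5*b^2 + 35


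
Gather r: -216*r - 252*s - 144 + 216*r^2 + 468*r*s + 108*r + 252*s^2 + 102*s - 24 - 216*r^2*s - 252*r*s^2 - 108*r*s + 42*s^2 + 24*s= r^2*(216 - 216*s) + r*(-252*s^2 + 360*s - 108) + 294*s^2 - 126*s - 168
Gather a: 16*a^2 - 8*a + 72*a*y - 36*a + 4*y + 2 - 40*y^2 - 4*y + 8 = 16*a^2 + a*(72*y - 44) - 40*y^2 + 10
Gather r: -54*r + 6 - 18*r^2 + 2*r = -18*r^2 - 52*r + 6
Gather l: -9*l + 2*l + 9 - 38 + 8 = -7*l - 21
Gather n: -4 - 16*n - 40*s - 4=-16*n - 40*s - 8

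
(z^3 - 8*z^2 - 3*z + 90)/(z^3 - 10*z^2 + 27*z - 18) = (z^2 - 2*z - 15)/(z^2 - 4*z + 3)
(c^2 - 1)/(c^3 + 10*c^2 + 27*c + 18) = (c - 1)/(c^2 + 9*c + 18)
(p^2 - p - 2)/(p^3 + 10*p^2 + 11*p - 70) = (p + 1)/(p^2 + 12*p + 35)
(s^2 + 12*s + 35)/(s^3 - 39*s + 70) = (s + 5)/(s^2 - 7*s + 10)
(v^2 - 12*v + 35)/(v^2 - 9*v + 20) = (v - 7)/(v - 4)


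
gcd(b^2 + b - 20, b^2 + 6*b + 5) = b + 5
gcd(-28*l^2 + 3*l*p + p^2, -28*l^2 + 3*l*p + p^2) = -28*l^2 + 3*l*p + p^2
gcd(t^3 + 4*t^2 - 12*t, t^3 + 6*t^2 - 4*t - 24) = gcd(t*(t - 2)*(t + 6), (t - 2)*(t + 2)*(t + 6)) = t^2 + 4*t - 12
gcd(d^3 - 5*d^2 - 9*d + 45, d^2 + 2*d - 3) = d + 3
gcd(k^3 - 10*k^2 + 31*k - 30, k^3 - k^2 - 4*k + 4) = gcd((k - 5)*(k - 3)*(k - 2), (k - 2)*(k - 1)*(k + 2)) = k - 2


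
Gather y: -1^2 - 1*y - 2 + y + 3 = 0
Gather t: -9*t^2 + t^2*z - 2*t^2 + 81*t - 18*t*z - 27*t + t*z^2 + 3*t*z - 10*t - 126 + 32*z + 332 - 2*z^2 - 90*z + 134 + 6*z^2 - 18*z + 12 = t^2*(z - 11) + t*(z^2 - 15*z + 44) + 4*z^2 - 76*z + 352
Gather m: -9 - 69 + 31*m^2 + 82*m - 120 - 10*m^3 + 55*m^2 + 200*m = -10*m^3 + 86*m^2 + 282*m - 198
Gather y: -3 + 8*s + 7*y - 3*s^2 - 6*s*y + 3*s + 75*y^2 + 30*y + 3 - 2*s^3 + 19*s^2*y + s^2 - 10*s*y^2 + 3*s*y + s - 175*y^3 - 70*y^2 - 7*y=-2*s^3 - 2*s^2 + 12*s - 175*y^3 + y^2*(5 - 10*s) + y*(19*s^2 - 3*s + 30)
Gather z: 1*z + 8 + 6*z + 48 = 7*z + 56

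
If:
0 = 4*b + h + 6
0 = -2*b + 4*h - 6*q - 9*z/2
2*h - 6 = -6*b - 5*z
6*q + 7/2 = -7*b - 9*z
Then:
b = -43/92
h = -95/23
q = -949/184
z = 157/46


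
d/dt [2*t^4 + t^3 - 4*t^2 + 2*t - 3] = 8*t^3 + 3*t^2 - 8*t + 2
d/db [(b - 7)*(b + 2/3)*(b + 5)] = 3*b^2 - 8*b/3 - 109/3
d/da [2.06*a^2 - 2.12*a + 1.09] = 4.12*a - 2.12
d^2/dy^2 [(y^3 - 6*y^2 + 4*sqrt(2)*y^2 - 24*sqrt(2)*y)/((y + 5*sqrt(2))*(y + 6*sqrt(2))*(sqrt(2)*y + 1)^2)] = 4*(y^7 - 18*y^6 + 11*sqrt(2)*y^6 - 342*sqrt(2)*y^5 + 18*y^5 - 5148*y^4 - 650*sqrt(2)*y^4 - 18999*sqrt(2)*y^3 - 6929*y^3 - 62100*y^2 - 15210*sqrt(2)*y^2 - 23400*y + 720*sqrt(2)*y + 7200*sqrt(2) + 177840)/(4*y^10 + 140*sqrt(2)*y^9 + 4164*y^8 + 34136*sqrt(2)*y^7 + 334529*y^6 + 993201*sqrt(2)*y^5 + 3471002*y^4 + 3377662*sqrt(2)*y^3 + 3596760*y^2 + 982800*sqrt(2)*y + 216000)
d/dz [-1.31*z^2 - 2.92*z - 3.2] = -2.62*z - 2.92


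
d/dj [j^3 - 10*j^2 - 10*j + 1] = 3*j^2 - 20*j - 10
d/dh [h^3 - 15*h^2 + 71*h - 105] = 3*h^2 - 30*h + 71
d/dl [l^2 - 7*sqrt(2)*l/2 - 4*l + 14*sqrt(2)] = 2*l - 7*sqrt(2)/2 - 4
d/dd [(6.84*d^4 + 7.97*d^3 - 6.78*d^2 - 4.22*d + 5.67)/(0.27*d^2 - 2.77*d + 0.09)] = (3.6936*d^5 - 54.6885*d^4 - 41.6914*d^3 + 22.0719*d^2 - 4.2822*d + 15.3261)/(0.0729*d^4 - 1.4958*d^3 + 7.7215*d^2 - 0.4986*d + 0.0081)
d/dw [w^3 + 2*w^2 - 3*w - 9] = 3*w^2 + 4*w - 3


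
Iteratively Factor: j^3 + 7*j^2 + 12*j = (j + 4)*(j^2 + 3*j) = (j + 3)*(j + 4)*(j)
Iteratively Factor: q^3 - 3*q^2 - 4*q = (q - 4)*(q^2 + q) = q*(q - 4)*(q + 1)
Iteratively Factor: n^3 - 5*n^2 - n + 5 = (n - 1)*(n^2 - 4*n - 5) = (n - 1)*(n + 1)*(n - 5)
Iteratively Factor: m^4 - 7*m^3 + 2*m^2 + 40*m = (m - 4)*(m^3 - 3*m^2 - 10*m) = (m - 5)*(m - 4)*(m^2 + 2*m) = m*(m - 5)*(m - 4)*(m + 2)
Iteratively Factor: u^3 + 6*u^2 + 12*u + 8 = (u + 2)*(u^2 + 4*u + 4) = (u + 2)^2*(u + 2)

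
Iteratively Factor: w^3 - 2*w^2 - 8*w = (w - 4)*(w^2 + 2*w) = w*(w - 4)*(w + 2)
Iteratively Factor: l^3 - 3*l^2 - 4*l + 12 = (l - 3)*(l^2 - 4) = (l - 3)*(l - 2)*(l + 2)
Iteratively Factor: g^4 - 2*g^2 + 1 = (g - 1)*(g^3 + g^2 - g - 1) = (g - 1)^2*(g^2 + 2*g + 1) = (g - 1)^2*(g + 1)*(g + 1)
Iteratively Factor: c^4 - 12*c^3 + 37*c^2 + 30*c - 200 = (c - 5)*(c^3 - 7*c^2 + 2*c + 40) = (c - 5)^2*(c^2 - 2*c - 8) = (c - 5)^2*(c + 2)*(c - 4)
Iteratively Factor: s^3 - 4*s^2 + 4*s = (s - 2)*(s^2 - 2*s) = (s - 2)^2*(s)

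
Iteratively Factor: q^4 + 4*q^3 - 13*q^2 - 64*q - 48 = (q + 1)*(q^3 + 3*q^2 - 16*q - 48) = (q + 1)*(q + 3)*(q^2 - 16) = (q - 4)*(q + 1)*(q + 3)*(q + 4)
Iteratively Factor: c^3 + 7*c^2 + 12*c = (c + 4)*(c^2 + 3*c) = c*(c + 4)*(c + 3)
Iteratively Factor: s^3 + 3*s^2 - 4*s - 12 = (s + 2)*(s^2 + s - 6) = (s + 2)*(s + 3)*(s - 2)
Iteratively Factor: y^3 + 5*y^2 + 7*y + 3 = (y + 3)*(y^2 + 2*y + 1) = (y + 1)*(y + 3)*(y + 1)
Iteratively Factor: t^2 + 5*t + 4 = (t + 4)*(t + 1)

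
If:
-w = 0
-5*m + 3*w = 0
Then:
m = 0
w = 0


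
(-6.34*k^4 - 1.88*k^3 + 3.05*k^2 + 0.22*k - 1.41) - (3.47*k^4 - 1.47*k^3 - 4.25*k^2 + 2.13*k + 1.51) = -9.81*k^4 - 0.41*k^3 + 7.3*k^2 - 1.91*k - 2.92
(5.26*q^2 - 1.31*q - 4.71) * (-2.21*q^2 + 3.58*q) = -11.6246*q^4 + 21.7259*q^3 + 5.7193*q^2 - 16.8618*q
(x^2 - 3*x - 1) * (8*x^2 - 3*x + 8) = 8*x^4 - 27*x^3 + 9*x^2 - 21*x - 8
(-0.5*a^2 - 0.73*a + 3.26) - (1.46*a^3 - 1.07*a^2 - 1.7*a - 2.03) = -1.46*a^3 + 0.57*a^2 + 0.97*a + 5.29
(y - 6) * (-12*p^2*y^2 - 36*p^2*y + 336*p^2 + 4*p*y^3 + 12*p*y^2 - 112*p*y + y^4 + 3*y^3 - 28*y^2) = -12*p^2*y^3 + 36*p^2*y^2 + 552*p^2*y - 2016*p^2 + 4*p*y^4 - 12*p*y^3 - 184*p*y^2 + 672*p*y + y^5 - 3*y^4 - 46*y^3 + 168*y^2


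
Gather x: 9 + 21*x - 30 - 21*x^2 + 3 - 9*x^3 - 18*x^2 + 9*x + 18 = -9*x^3 - 39*x^2 + 30*x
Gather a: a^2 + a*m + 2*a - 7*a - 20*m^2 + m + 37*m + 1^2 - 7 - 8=a^2 + a*(m - 5) - 20*m^2 + 38*m - 14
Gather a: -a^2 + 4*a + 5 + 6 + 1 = -a^2 + 4*a + 12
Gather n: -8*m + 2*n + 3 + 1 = -8*m + 2*n + 4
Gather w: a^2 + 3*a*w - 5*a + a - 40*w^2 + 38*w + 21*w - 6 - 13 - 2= a^2 - 4*a - 40*w^2 + w*(3*a + 59) - 21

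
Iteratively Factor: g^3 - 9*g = (g - 3)*(g^2 + 3*g) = (g - 3)*(g + 3)*(g)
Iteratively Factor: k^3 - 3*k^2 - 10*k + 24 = (k + 3)*(k^2 - 6*k + 8) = (k - 4)*(k + 3)*(k - 2)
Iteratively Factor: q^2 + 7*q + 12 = (q + 4)*(q + 3)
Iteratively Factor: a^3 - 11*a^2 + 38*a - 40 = (a - 2)*(a^2 - 9*a + 20) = (a - 5)*(a - 2)*(a - 4)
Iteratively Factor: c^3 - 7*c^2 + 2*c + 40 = (c + 2)*(c^2 - 9*c + 20) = (c - 5)*(c + 2)*(c - 4)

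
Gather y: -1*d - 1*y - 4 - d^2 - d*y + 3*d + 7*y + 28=-d^2 + 2*d + y*(6 - d) + 24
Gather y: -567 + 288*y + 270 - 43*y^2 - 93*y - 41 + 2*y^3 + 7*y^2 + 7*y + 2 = 2*y^3 - 36*y^2 + 202*y - 336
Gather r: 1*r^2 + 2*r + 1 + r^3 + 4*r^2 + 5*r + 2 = r^3 + 5*r^2 + 7*r + 3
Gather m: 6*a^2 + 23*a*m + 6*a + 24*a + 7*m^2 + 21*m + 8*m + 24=6*a^2 + 30*a + 7*m^2 + m*(23*a + 29) + 24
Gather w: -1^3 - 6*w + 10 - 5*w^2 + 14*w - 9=-5*w^2 + 8*w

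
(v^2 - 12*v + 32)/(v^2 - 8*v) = (v - 4)/v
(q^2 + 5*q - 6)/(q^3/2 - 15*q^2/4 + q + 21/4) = 4*(q^2 + 5*q - 6)/(2*q^3 - 15*q^2 + 4*q + 21)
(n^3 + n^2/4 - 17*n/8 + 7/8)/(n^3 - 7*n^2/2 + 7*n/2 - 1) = (n + 7/4)/(n - 2)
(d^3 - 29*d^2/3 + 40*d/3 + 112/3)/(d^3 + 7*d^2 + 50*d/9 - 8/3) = 3*(d^2 - 11*d + 28)/(3*d^2 + 17*d - 6)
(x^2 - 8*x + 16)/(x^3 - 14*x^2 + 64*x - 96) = 1/(x - 6)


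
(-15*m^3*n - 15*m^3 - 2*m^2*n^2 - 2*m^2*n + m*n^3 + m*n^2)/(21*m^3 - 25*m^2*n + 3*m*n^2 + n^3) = m*(-15*m^2*n - 15*m^2 - 2*m*n^2 - 2*m*n + n^3 + n^2)/(21*m^3 - 25*m^2*n + 3*m*n^2 + n^3)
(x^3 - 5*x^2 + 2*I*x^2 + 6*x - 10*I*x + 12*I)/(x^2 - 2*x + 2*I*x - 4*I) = x - 3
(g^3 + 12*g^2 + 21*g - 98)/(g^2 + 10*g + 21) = (g^2 + 5*g - 14)/(g + 3)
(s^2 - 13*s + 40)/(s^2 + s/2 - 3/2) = 2*(s^2 - 13*s + 40)/(2*s^2 + s - 3)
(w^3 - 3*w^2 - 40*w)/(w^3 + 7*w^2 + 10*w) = (w - 8)/(w + 2)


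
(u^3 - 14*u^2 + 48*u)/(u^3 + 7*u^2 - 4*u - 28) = u*(u^2 - 14*u + 48)/(u^3 + 7*u^2 - 4*u - 28)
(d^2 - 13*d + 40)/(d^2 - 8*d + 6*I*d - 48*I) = (d - 5)/(d + 6*I)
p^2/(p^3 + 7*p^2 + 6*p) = p/(p^2 + 7*p + 6)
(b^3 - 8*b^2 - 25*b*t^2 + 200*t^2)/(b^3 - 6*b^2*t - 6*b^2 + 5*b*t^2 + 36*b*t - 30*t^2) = (-b^2 - 5*b*t + 8*b + 40*t)/(-b^2 + b*t + 6*b - 6*t)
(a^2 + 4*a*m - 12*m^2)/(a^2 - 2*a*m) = (a + 6*m)/a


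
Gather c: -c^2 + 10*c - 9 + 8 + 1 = -c^2 + 10*c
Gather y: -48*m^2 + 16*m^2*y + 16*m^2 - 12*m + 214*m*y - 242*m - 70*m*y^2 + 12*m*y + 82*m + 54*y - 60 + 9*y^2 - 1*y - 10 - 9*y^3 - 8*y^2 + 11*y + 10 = -32*m^2 - 172*m - 9*y^3 + y^2*(1 - 70*m) + y*(16*m^2 + 226*m + 64) - 60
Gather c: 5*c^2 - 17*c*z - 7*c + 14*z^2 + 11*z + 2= 5*c^2 + c*(-17*z - 7) + 14*z^2 + 11*z + 2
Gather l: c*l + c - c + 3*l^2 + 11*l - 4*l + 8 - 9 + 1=3*l^2 + l*(c + 7)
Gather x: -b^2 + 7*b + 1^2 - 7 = -b^2 + 7*b - 6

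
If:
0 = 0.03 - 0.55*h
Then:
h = 0.05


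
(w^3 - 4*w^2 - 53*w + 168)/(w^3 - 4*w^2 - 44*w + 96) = (w^2 + 4*w - 21)/(w^2 + 4*w - 12)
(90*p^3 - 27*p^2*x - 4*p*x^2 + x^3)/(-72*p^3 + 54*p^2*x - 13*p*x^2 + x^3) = (5*p + x)/(-4*p + x)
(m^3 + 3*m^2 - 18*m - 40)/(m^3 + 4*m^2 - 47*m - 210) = (m^2 - 2*m - 8)/(m^2 - m - 42)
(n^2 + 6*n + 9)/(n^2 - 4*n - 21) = (n + 3)/(n - 7)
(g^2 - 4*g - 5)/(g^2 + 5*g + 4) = (g - 5)/(g + 4)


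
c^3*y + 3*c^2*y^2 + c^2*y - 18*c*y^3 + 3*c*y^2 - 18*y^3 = (c - 3*y)*(c + 6*y)*(c*y + y)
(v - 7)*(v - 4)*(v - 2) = v^3 - 13*v^2 + 50*v - 56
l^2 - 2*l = l*(l - 2)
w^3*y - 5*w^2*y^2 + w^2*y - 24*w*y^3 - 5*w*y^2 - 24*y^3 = (w - 8*y)*(w + 3*y)*(w*y + y)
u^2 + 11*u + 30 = (u + 5)*(u + 6)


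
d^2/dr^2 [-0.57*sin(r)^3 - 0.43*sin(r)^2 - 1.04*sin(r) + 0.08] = 1.4675*sin(r) - 1.2825*sin(3*r) - 0.86*cos(2*r)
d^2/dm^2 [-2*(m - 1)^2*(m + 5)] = -12*m - 12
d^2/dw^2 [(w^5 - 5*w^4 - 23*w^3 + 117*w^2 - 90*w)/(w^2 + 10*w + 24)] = 2*(3*w^7 + 75*w^6 + 666*w^5 + 1740*w^4 - 6848*w^3 - 42264*w^2 - 33264*w + 88992)/(w^6 + 30*w^5 + 372*w^4 + 2440*w^3 + 8928*w^2 + 17280*w + 13824)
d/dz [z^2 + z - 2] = 2*z + 1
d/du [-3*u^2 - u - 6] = -6*u - 1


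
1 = 1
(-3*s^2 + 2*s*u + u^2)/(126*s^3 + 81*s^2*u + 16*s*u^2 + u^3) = (-s + u)/(42*s^2 + 13*s*u + u^2)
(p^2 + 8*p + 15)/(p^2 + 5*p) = (p + 3)/p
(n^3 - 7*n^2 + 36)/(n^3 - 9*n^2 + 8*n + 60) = (n - 3)/(n - 5)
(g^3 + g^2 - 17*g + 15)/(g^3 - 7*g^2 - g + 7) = (g^2 + 2*g - 15)/(g^2 - 6*g - 7)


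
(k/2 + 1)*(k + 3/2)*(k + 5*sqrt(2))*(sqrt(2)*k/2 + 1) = sqrt(2)*k^4/4 + 7*sqrt(2)*k^3/8 + 3*k^3 + 13*sqrt(2)*k^2/4 + 21*k^2/2 + 9*k + 35*sqrt(2)*k/4 + 15*sqrt(2)/2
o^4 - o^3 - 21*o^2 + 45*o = o*(o - 3)^2*(o + 5)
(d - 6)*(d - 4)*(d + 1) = d^3 - 9*d^2 + 14*d + 24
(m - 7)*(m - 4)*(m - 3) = m^3 - 14*m^2 + 61*m - 84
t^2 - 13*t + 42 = (t - 7)*(t - 6)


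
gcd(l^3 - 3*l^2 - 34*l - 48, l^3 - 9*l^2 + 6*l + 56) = l + 2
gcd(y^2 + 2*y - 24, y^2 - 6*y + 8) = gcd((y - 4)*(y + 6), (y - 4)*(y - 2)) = y - 4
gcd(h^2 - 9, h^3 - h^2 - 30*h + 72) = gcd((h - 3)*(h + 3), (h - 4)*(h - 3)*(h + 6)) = h - 3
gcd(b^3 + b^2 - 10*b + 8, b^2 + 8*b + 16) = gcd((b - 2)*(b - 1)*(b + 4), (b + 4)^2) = b + 4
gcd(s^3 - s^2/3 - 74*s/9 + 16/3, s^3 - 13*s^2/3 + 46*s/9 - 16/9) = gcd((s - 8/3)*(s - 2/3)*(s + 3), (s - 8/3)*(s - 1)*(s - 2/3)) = s^2 - 10*s/3 + 16/9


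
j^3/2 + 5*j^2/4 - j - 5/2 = (j/2 + sqrt(2)/2)*(j + 5/2)*(j - sqrt(2))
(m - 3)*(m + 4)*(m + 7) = m^3 + 8*m^2 - 5*m - 84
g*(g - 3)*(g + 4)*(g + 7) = g^4 + 8*g^3 - 5*g^2 - 84*g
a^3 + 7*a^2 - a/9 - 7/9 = (a - 1/3)*(a + 1/3)*(a + 7)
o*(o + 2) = o^2 + 2*o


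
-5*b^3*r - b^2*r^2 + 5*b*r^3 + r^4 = r*(-b + r)*(b + r)*(5*b + r)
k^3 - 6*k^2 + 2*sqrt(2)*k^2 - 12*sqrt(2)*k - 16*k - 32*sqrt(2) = (k - 8)*(k + 2)*(k + 2*sqrt(2))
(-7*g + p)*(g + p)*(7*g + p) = -49*g^3 - 49*g^2*p + g*p^2 + p^3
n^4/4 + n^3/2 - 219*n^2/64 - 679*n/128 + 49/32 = (n/4 + 1)*(n - 7/2)*(n - 1/4)*(n + 7/4)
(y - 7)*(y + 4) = y^2 - 3*y - 28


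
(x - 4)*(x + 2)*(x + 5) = x^3 + 3*x^2 - 18*x - 40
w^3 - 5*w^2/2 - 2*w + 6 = (w - 2)^2*(w + 3/2)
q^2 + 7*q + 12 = (q + 3)*(q + 4)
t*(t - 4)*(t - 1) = t^3 - 5*t^2 + 4*t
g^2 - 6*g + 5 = (g - 5)*(g - 1)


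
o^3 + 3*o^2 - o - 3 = (o - 1)*(o + 1)*(o + 3)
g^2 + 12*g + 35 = (g + 5)*(g + 7)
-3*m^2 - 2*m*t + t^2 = (-3*m + t)*(m + t)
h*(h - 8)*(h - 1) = h^3 - 9*h^2 + 8*h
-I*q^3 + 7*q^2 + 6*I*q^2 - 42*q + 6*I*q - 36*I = (q - 6)*(q + 6*I)*(-I*q + 1)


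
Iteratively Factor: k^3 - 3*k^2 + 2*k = (k)*(k^2 - 3*k + 2) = k*(k - 1)*(k - 2)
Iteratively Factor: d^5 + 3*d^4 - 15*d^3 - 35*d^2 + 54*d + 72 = (d - 3)*(d^4 + 6*d^3 + 3*d^2 - 26*d - 24) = (d - 3)*(d + 1)*(d^3 + 5*d^2 - 2*d - 24) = (d - 3)*(d + 1)*(d + 3)*(d^2 + 2*d - 8) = (d - 3)*(d - 2)*(d + 1)*(d + 3)*(d + 4)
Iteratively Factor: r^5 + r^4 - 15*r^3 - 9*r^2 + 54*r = (r - 3)*(r^4 + 4*r^3 - 3*r^2 - 18*r) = (r - 3)*(r - 2)*(r^3 + 6*r^2 + 9*r) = r*(r - 3)*(r - 2)*(r^2 + 6*r + 9) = r*(r - 3)*(r - 2)*(r + 3)*(r + 3)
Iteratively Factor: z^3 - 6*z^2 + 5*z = (z - 1)*(z^2 - 5*z) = (z - 5)*(z - 1)*(z)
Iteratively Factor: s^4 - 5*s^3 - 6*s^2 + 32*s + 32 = (s + 2)*(s^3 - 7*s^2 + 8*s + 16) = (s + 1)*(s + 2)*(s^2 - 8*s + 16) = (s - 4)*(s + 1)*(s + 2)*(s - 4)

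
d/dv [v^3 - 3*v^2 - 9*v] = 3*v^2 - 6*v - 9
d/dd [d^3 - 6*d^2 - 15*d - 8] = 3*d^2 - 12*d - 15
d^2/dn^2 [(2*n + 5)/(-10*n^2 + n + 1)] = 2*((2*n + 5)*(20*n - 1)^2 + 12*(5*n + 4)*(-10*n^2 + n + 1))/(-10*n^2 + n + 1)^3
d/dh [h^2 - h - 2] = 2*h - 1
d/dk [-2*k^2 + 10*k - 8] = 10 - 4*k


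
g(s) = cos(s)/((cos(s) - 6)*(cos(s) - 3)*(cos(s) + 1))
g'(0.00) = 0.00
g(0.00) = 0.05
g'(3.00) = -50.33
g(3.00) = -3.55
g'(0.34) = -0.02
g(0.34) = 0.05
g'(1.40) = -0.05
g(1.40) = 0.01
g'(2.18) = -0.17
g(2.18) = -0.06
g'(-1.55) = 0.05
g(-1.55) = 0.00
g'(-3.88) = -0.36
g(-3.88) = -0.11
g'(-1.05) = 0.04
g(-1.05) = 0.02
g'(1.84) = -0.08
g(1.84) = -0.02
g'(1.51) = -0.05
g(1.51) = 0.00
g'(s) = -sin(s)/((cos(s) - 6)*(cos(s) - 3)*(cos(s) + 1)) + sin(s)*cos(s)/((cos(s) - 6)*(cos(s) - 3)*(cos(s) + 1)^2) + sin(s)*cos(s)/((cos(s) - 6)*(cos(s) - 3)^2*(cos(s) + 1)) + sin(s)*cos(s)/((cos(s) - 6)^2*(cos(s) - 3)*(cos(s) + 1))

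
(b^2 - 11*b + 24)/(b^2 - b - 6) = (b - 8)/(b + 2)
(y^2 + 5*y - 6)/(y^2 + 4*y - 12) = (y - 1)/(y - 2)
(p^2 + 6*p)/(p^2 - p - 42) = p/(p - 7)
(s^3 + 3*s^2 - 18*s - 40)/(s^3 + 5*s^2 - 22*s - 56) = (s + 5)/(s + 7)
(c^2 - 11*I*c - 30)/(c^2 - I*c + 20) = (c - 6*I)/(c + 4*I)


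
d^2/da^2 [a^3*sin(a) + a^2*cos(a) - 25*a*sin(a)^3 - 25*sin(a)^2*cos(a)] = -a^3*sin(a) + 5*a^2*cos(a) + 225*a*sin(a)^3 - 148*a*sin(a) + 75*sin(a)^2*cos(a) - 48*cos(a)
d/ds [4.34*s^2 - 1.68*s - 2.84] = 8.68*s - 1.68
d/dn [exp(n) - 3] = exp(n)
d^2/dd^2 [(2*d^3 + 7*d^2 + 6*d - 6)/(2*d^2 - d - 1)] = 2*(44*d^3 - 24*d^2 + 78*d - 17)/(8*d^6 - 12*d^5 - 6*d^4 + 11*d^3 + 3*d^2 - 3*d - 1)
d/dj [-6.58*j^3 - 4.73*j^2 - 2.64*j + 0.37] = -19.74*j^2 - 9.46*j - 2.64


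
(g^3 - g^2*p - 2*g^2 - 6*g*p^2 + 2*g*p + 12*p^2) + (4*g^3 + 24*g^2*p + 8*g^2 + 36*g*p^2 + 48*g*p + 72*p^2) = 5*g^3 + 23*g^2*p + 6*g^2 + 30*g*p^2 + 50*g*p + 84*p^2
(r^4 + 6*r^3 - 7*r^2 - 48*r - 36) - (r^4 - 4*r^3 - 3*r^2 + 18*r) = 10*r^3 - 4*r^2 - 66*r - 36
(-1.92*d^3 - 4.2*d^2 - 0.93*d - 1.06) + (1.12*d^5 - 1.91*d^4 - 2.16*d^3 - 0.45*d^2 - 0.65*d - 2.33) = 1.12*d^5 - 1.91*d^4 - 4.08*d^3 - 4.65*d^2 - 1.58*d - 3.39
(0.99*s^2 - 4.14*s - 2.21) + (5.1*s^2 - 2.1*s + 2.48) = 6.09*s^2 - 6.24*s + 0.27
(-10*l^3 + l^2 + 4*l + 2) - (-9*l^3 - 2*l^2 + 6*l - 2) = -l^3 + 3*l^2 - 2*l + 4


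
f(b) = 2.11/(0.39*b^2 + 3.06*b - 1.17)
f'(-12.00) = 0.04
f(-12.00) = 0.12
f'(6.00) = -0.02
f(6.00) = 0.07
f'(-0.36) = -1.19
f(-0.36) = -0.95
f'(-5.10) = 0.04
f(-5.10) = -0.32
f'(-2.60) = -0.05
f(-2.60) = -0.33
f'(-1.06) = -0.30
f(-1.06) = -0.53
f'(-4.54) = 0.02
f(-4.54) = -0.30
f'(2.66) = -0.11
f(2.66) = 0.22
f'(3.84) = -0.05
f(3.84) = 0.13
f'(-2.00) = -0.10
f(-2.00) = -0.37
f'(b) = 2.11*(-0.78*b - 3.06)/(0.39*b^2 + 3.06*b - 1.17)^2 = (-1.6458*b - 6.4566)/(0.39*b^2 + 3.06*b - 1.17)^2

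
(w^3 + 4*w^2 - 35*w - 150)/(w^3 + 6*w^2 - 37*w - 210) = (w + 5)/(w + 7)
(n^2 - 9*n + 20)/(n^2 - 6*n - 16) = (-n^2 + 9*n - 20)/(-n^2 + 6*n + 16)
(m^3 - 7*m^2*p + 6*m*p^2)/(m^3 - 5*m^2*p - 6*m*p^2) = (m - p)/(m + p)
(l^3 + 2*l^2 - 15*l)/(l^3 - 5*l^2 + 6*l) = (l + 5)/(l - 2)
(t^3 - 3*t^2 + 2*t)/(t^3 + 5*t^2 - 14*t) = (t - 1)/(t + 7)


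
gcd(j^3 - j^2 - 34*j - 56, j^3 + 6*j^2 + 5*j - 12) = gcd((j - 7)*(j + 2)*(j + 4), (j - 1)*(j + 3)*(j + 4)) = j + 4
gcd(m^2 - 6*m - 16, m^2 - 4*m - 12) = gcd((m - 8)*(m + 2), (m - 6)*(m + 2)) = m + 2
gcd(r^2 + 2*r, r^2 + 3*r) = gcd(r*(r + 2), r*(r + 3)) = r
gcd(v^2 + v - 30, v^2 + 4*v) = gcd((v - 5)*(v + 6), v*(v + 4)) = 1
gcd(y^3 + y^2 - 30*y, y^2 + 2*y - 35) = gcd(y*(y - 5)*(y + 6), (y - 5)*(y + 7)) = y - 5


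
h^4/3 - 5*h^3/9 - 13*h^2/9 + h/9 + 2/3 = (h/3 + 1/3)*(h - 3)*(h - 2/3)*(h + 1)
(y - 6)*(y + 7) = y^2 + y - 42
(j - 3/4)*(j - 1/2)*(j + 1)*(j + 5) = j^4 + 19*j^3/4 - 17*j^2/8 - 4*j + 15/8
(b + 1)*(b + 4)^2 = b^3 + 9*b^2 + 24*b + 16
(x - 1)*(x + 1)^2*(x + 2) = x^4 + 3*x^3 + x^2 - 3*x - 2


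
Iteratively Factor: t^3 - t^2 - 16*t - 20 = (t - 5)*(t^2 + 4*t + 4) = (t - 5)*(t + 2)*(t + 2)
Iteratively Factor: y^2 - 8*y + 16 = (y - 4)*(y - 4)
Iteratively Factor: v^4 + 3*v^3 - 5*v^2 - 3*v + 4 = (v + 1)*(v^3 + 2*v^2 - 7*v + 4) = (v - 1)*(v + 1)*(v^2 + 3*v - 4) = (v - 1)^2*(v + 1)*(v + 4)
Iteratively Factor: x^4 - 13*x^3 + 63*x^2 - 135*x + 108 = (x - 3)*(x^3 - 10*x^2 + 33*x - 36) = (x - 4)*(x - 3)*(x^2 - 6*x + 9) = (x - 4)*(x - 3)^2*(x - 3)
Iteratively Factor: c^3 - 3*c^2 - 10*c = (c - 5)*(c^2 + 2*c) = c*(c - 5)*(c + 2)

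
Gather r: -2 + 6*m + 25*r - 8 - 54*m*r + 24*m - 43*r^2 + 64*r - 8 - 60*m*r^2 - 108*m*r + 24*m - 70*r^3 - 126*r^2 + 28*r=54*m - 70*r^3 + r^2*(-60*m - 169) + r*(117 - 162*m) - 18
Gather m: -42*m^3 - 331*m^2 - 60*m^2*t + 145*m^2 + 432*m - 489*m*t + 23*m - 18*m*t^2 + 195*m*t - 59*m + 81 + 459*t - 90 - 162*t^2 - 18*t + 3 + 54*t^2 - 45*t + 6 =-42*m^3 + m^2*(-60*t - 186) + m*(-18*t^2 - 294*t + 396) - 108*t^2 + 396*t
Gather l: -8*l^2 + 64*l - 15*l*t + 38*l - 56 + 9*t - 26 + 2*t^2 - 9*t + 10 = -8*l^2 + l*(102 - 15*t) + 2*t^2 - 72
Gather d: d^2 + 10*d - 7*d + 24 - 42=d^2 + 3*d - 18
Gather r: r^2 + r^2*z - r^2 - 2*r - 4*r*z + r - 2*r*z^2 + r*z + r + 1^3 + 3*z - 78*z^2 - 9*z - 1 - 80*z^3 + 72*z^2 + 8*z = r^2*z + r*(-2*z^2 - 3*z) - 80*z^3 - 6*z^2 + 2*z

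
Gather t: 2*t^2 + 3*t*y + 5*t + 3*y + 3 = 2*t^2 + t*(3*y + 5) + 3*y + 3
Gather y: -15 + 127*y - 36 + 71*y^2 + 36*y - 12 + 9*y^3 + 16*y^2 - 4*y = 9*y^3 + 87*y^2 + 159*y - 63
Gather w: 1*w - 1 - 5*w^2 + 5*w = -5*w^2 + 6*w - 1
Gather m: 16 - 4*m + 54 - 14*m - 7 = 63 - 18*m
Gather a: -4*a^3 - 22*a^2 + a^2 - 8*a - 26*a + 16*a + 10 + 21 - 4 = -4*a^3 - 21*a^2 - 18*a + 27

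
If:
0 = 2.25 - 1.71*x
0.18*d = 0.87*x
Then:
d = 6.36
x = 1.32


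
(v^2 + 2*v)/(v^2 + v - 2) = v/(v - 1)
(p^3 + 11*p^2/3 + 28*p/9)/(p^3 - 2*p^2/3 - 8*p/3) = (p + 7/3)/(p - 2)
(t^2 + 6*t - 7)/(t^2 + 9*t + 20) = (t^2 + 6*t - 7)/(t^2 + 9*t + 20)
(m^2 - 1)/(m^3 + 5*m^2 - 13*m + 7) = (m + 1)/(m^2 + 6*m - 7)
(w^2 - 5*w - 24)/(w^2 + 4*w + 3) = (w - 8)/(w + 1)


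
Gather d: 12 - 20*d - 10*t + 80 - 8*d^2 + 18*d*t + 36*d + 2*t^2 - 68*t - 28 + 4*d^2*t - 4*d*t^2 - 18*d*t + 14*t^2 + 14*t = d^2*(4*t - 8) + d*(16 - 4*t^2) + 16*t^2 - 64*t + 64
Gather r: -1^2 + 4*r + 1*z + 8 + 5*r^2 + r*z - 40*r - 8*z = 5*r^2 + r*(z - 36) - 7*z + 7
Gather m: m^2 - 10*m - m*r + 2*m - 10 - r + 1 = m^2 + m*(-r - 8) - r - 9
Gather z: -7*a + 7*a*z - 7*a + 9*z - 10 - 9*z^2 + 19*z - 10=-14*a - 9*z^2 + z*(7*a + 28) - 20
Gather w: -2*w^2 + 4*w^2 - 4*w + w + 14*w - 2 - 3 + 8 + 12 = 2*w^2 + 11*w + 15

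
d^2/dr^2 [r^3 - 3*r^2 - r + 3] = 6*r - 6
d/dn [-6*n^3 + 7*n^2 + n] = -18*n^2 + 14*n + 1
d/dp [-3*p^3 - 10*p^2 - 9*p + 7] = -9*p^2 - 20*p - 9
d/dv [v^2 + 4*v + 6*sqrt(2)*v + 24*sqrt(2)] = 2*v + 4 + 6*sqrt(2)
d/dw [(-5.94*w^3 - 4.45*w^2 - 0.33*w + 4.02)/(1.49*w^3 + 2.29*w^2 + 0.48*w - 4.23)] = (-6.9721*w^4 - 4.719*w^3 + 56.0289*w^2 + 19.2354*w - 0.5337)/(2.2201*w^6 + 6.8242*w^5 + 6.6745*w^4 - 10.407*w^3 - 19.143*w^2 - 4.0608*w + 17.8929)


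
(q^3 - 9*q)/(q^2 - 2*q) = (q^2 - 9)/(q - 2)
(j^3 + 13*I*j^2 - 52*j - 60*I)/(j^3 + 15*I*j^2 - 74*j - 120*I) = (j + 2*I)/(j + 4*I)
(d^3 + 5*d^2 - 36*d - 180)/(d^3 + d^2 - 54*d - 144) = (d^2 - d - 30)/(d^2 - 5*d - 24)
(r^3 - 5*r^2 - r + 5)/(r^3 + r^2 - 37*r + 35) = (r + 1)/(r + 7)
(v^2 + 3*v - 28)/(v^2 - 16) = (v + 7)/(v + 4)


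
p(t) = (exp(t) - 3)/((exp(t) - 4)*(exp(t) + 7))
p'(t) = -(exp(t) - 3)*exp(t)/((exp(t) - 4)*(exp(t) + 7)^2) + exp(t)/((exp(t) - 4)*(exp(t) + 7)) - (exp(t) - 3)*exp(t)/((exp(t) - 4)^2*(exp(t) + 7)) = (-exp(2*t) + 6*exp(t) - 19)*exp(t)/(exp(4*t) + 6*exp(3*t) - 47*exp(2*t) - 168*exp(t) + 784)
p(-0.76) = 0.10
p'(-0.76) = -0.01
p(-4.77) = 0.11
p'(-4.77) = -0.00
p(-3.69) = 0.11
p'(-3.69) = -0.00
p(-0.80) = 0.10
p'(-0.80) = -0.01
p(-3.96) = 0.11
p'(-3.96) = -0.00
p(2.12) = 0.08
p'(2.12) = -0.07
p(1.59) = 0.18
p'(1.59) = -0.58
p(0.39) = 0.07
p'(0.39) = -0.04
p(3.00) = 0.04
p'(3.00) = -0.03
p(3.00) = 0.04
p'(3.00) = -0.03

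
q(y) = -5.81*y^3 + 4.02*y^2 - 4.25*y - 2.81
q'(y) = -17.43*y^2 + 8.04*y - 4.25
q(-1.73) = 46.66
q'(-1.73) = -70.33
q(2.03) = -43.47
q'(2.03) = -59.76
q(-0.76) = 5.29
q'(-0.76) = -20.43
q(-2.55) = 130.51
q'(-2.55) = -138.09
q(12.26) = -10157.18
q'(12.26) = -2525.54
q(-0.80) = 6.14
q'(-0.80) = -21.84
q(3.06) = -144.65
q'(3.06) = -142.86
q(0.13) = -3.31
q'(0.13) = -3.50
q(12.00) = -9514.61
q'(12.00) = -2417.69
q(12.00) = -9514.61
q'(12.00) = -2417.69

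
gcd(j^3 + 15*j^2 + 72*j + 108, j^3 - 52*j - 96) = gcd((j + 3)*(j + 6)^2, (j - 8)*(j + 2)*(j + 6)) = j + 6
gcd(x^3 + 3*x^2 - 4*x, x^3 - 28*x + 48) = 1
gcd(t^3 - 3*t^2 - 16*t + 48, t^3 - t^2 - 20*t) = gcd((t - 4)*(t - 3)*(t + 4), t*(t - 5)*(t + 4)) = t + 4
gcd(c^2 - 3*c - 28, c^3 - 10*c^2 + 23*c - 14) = c - 7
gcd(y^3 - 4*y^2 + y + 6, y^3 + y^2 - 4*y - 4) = y^2 - y - 2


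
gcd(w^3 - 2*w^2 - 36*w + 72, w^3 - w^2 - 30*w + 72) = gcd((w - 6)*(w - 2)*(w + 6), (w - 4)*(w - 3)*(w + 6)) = w + 6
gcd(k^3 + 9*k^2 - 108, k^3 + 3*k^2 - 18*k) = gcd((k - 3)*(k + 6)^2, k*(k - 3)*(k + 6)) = k^2 + 3*k - 18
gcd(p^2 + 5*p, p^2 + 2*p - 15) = p + 5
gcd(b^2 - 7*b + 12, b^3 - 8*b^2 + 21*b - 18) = b - 3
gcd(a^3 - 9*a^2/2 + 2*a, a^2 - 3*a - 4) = a - 4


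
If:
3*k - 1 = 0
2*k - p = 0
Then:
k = 1/3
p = 2/3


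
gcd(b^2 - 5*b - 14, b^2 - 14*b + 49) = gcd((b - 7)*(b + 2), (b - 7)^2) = b - 7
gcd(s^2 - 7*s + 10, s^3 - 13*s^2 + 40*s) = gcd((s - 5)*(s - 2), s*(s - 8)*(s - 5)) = s - 5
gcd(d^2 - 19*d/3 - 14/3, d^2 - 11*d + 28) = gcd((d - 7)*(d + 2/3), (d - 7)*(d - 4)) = d - 7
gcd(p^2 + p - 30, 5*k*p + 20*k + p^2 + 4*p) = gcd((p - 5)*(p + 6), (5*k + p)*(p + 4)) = 1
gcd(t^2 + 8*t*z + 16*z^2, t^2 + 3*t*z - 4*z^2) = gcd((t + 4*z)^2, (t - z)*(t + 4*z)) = t + 4*z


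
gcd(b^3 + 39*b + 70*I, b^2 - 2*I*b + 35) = b^2 - 2*I*b + 35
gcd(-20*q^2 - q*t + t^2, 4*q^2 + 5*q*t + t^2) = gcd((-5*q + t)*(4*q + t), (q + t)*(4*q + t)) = 4*q + t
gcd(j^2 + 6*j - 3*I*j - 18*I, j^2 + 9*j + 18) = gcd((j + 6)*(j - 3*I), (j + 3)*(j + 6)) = j + 6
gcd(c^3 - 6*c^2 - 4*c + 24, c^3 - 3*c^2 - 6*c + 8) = c + 2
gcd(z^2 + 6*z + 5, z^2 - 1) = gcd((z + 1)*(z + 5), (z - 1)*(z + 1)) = z + 1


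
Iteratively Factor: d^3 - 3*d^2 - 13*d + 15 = (d + 3)*(d^2 - 6*d + 5) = (d - 5)*(d + 3)*(d - 1)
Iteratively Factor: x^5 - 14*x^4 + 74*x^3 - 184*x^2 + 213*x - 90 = (x - 1)*(x^4 - 13*x^3 + 61*x^2 - 123*x + 90) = (x - 5)*(x - 1)*(x^3 - 8*x^2 + 21*x - 18) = (x - 5)*(x - 3)*(x - 1)*(x^2 - 5*x + 6) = (x - 5)*(x - 3)^2*(x - 1)*(x - 2)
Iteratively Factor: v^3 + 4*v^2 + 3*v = (v + 3)*(v^2 + v) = (v + 1)*(v + 3)*(v)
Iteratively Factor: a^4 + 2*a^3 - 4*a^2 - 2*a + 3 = (a - 1)*(a^3 + 3*a^2 - a - 3) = (a - 1)*(a + 1)*(a^2 + 2*a - 3) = (a - 1)*(a + 1)*(a + 3)*(a - 1)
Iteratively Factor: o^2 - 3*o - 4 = (o - 4)*(o + 1)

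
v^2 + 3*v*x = v*(v + 3*x)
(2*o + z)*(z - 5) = 2*o*z - 10*o + z^2 - 5*z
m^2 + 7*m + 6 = (m + 1)*(m + 6)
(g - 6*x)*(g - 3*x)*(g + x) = g^3 - 8*g^2*x + 9*g*x^2 + 18*x^3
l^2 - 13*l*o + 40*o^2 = (l - 8*o)*(l - 5*o)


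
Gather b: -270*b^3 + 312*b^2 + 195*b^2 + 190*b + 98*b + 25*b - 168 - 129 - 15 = -270*b^3 + 507*b^2 + 313*b - 312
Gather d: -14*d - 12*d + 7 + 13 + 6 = 26 - 26*d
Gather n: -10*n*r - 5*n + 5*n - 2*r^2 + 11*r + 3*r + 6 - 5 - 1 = -10*n*r - 2*r^2 + 14*r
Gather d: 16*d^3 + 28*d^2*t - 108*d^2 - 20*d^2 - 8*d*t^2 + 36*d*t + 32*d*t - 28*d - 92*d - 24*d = 16*d^3 + d^2*(28*t - 128) + d*(-8*t^2 + 68*t - 144)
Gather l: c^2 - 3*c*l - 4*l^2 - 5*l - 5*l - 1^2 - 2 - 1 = c^2 - 4*l^2 + l*(-3*c - 10) - 4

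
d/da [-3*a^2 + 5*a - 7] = 5 - 6*a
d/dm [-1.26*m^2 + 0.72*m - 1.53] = 0.72 - 2.52*m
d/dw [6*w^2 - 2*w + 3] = 12*w - 2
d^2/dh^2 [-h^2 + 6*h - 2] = -2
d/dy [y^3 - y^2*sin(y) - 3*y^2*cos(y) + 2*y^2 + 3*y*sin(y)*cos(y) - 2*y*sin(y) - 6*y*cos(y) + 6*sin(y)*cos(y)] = 3*y^2*sin(y) - y^2*cos(y) + 3*y^2 + 4*y*sin(y) - 8*y*cos(y) + 3*y*cos(2*y) + 4*y - 2*sin(y) + 3*sin(2*y)/2 - 6*cos(y) + 6*cos(2*y)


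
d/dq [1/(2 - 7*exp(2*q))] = 14*exp(2*q)/(7*exp(2*q) - 2)^2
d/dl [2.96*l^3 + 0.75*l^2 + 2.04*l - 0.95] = 8.88*l^2 + 1.5*l + 2.04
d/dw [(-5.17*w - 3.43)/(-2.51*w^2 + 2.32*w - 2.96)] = (-12.9767*w^2 - 17.2186*w + 23.2608)/(6.3001*w^4 - 11.6464*w^3 + 20.2416*w^2 - 13.7344*w + 8.7616)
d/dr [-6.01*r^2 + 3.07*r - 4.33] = 3.07 - 12.02*r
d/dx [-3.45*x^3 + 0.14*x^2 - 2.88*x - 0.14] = -10.35*x^2 + 0.28*x - 2.88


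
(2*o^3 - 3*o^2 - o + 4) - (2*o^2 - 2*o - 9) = 2*o^3 - 5*o^2 + o + 13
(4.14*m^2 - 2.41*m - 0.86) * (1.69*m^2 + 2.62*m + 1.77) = 6.9966*m^4 + 6.7739*m^3 - 0.439800000000001*m^2 - 6.5189*m - 1.5222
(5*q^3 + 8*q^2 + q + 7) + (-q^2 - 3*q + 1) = 5*q^3 + 7*q^2 - 2*q + 8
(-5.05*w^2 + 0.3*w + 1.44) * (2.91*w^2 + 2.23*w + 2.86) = -14.6955*w^4 - 10.3885*w^3 - 9.5836*w^2 + 4.0692*w + 4.1184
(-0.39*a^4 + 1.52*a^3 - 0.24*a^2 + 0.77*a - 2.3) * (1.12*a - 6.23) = -0.4368*a^5 + 4.1321*a^4 - 9.7384*a^3 + 2.3576*a^2 - 7.3731*a + 14.329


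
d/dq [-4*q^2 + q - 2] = 1 - 8*q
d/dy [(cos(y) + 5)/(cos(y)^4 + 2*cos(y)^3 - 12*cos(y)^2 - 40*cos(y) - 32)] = 3*(cos(y)^2 + 4*cos(y) - 14)*sin(y)/((cos(y) - 4)^2*(cos(y) + 2)^4)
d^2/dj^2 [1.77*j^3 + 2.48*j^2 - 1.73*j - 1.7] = 10.62*j + 4.96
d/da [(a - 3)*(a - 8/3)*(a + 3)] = 3*a^2 - 16*a/3 - 9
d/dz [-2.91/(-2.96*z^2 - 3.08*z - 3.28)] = (-17.2272*z - 8.9628)/(2.96*z^2 + 3.08*z + 3.28)^2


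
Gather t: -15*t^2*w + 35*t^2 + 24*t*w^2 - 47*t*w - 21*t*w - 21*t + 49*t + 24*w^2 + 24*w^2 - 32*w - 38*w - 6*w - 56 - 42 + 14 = t^2*(35 - 15*w) + t*(24*w^2 - 68*w + 28) + 48*w^2 - 76*w - 84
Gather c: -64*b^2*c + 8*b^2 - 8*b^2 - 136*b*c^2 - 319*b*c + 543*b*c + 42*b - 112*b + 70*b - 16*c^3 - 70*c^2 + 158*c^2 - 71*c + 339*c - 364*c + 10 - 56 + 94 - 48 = -16*c^3 + c^2*(88 - 136*b) + c*(-64*b^2 + 224*b - 96)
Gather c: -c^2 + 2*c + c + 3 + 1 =-c^2 + 3*c + 4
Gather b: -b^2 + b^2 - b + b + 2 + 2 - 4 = 0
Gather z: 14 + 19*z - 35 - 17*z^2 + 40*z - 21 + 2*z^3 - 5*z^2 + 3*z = 2*z^3 - 22*z^2 + 62*z - 42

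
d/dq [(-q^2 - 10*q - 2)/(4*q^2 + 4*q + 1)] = 2*(9*q - 1)/(8*q^3 + 12*q^2 + 6*q + 1)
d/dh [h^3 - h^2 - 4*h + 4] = 3*h^2 - 2*h - 4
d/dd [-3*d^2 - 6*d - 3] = -6*d - 6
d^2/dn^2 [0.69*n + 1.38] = 0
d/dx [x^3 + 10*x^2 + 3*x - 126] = 3*x^2 + 20*x + 3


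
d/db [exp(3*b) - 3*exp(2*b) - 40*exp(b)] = (3*exp(2*b) - 6*exp(b) - 40)*exp(b)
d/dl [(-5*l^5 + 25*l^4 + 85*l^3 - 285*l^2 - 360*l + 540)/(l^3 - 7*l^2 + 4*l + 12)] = 10*(-l^5 + l^4 + 5*l^3 - 7*l^2 - 4*l - 18)/(l^4 - 2*l^3 - 3*l^2 + 4*l + 4)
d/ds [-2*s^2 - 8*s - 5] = -4*s - 8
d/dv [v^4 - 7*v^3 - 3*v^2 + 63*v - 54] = 4*v^3 - 21*v^2 - 6*v + 63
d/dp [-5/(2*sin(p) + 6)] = 5*cos(p)/(2*(sin(p) + 3)^2)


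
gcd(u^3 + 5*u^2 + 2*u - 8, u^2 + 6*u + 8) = u^2 + 6*u + 8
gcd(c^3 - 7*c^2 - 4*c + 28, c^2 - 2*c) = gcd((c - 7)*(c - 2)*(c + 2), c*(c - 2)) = c - 2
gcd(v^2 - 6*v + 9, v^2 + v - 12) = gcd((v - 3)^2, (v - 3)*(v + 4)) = v - 3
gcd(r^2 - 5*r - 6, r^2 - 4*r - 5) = r + 1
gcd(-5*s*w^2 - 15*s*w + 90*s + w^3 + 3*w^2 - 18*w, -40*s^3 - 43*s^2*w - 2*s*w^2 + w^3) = 1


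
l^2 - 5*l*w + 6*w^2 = (l - 3*w)*(l - 2*w)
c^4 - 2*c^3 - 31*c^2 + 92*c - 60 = (c - 5)*(c - 2)*(c - 1)*(c + 6)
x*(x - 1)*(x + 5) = x^3 + 4*x^2 - 5*x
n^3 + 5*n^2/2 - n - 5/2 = (n - 1)*(n + 1)*(n + 5/2)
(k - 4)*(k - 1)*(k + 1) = k^3 - 4*k^2 - k + 4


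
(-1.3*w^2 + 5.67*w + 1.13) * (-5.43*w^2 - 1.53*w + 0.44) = 7.059*w^4 - 28.7991*w^3 - 15.383*w^2 + 0.7659*w + 0.4972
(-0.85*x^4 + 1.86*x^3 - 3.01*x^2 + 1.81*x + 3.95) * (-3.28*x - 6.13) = 2.788*x^5 - 0.8903*x^4 - 1.529*x^3 + 12.5145*x^2 - 24.0513*x - 24.2135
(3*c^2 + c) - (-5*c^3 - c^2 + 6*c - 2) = 5*c^3 + 4*c^2 - 5*c + 2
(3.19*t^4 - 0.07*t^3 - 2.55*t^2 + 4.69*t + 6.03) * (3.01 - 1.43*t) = -4.5617*t^5 + 9.702*t^4 + 3.4358*t^3 - 14.3822*t^2 + 5.494*t + 18.1503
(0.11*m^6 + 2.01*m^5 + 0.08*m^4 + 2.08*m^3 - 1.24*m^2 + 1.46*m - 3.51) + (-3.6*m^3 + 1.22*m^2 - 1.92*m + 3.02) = 0.11*m^6 + 2.01*m^5 + 0.08*m^4 - 1.52*m^3 - 0.02*m^2 - 0.46*m - 0.49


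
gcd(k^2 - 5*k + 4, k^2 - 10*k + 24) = k - 4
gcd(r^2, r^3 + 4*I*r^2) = r^2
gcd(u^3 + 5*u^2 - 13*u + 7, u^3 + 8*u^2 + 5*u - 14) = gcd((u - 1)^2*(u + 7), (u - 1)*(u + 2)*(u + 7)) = u^2 + 6*u - 7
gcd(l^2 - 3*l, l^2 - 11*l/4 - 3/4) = l - 3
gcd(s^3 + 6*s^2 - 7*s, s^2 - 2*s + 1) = s - 1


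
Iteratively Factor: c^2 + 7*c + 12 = (c + 3)*(c + 4)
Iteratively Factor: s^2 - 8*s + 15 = (s - 3)*(s - 5)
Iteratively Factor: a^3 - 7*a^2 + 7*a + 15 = (a + 1)*(a^2 - 8*a + 15) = (a - 5)*(a + 1)*(a - 3)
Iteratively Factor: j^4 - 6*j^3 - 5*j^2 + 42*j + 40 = (j - 5)*(j^3 - j^2 - 10*j - 8) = (j - 5)*(j + 2)*(j^2 - 3*j - 4) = (j - 5)*(j - 4)*(j + 2)*(j + 1)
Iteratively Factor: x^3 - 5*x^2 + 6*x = (x - 2)*(x^2 - 3*x) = x*(x - 2)*(x - 3)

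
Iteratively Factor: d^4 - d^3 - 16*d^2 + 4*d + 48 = (d + 3)*(d^3 - 4*d^2 - 4*d + 16) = (d + 2)*(d + 3)*(d^2 - 6*d + 8) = (d - 2)*(d + 2)*(d + 3)*(d - 4)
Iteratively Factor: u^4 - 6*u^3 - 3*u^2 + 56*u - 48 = (u - 1)*(u^3 - 5*u^2 - 8*u + 48) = (u - 4)*(u - 1)*(u^2 - u - 12) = (u - 4)*(u - 1)*(u + 3)*(u - 4)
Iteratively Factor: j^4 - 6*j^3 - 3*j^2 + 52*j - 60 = (j - 5)*(j^3 - j^2 - 8*j + 12) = (j - 5)*(j + 3)*(j^2 - 4*j + 4) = (j - 5)*(j - 2)*(j + 3)*(j - 2)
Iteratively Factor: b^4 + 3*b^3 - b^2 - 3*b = (b - 1)*(b^3 + 4*b^2 + 3*b) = (b - 1)*(b + 1)*(b^2 + 3*b) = b*(b - 1)*(b + 1)*(b + 3)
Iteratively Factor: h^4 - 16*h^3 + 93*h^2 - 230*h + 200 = (h - 4)*(h^3 - 12*h^2 + 45*h - 50) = (h - 5)*(h - 4)*(h^2 - 7*h + 10) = (h - 5)*(h - 4)*(h - 2)*(h - 5)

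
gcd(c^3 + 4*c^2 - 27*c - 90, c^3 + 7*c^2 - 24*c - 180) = c^2 + c - 30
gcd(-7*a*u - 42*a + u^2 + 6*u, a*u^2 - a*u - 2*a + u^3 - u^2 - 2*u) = 1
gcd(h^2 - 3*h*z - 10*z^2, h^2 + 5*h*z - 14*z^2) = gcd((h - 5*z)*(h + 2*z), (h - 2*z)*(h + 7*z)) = 1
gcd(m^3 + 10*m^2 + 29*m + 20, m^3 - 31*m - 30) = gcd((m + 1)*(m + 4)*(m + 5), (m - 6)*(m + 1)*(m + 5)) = m^2 + 6*m + 5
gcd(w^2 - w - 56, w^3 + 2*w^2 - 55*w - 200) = w - 8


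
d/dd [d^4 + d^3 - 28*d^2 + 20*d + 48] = 4*d^3 + 3*d^2 - 56*d + 20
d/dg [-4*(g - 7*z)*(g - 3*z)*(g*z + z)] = 4*z*(-3*g^2 + 20*g*z - 2*g - 21*z^2 + 10*z)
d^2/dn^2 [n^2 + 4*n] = 2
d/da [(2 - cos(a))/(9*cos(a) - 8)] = 10*sin(a)/(9*cos(a) - 8)^2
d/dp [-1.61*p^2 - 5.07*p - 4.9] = -3.22*p - 5.07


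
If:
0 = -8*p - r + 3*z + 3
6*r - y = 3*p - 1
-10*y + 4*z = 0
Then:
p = 88*z/255 + 19/51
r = 61*z/255 + 1/51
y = 2*z/5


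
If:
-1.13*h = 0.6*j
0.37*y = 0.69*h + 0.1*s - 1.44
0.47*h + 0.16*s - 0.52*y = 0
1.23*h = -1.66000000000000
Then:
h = -1.35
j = 2.54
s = -138.66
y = -43.88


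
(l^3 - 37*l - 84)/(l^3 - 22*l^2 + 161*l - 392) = (l^2 + 7*l + 12)/(l^2 - 15*l + 56)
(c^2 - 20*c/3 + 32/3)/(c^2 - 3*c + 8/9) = 3*(c - 4)/(3*c - 1)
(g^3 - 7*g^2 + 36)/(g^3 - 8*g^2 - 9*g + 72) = (g^2 - 4*g - 12)/(g^2 - 5*g - 24)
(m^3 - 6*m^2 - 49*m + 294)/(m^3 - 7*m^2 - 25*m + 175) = (m^2 + m - 42)/(m^2 - 25)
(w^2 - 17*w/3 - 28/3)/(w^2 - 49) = (w + 4/3)/(w + 7)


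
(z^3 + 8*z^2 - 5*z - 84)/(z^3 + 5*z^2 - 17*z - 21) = (z + 4)/(z + 1)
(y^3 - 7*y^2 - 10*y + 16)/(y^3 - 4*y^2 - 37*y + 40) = (y + 2)/(y + 5)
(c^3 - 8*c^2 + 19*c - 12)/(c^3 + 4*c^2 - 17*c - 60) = (c^2 - 4*c + 3)/(c^2 + 8*c + 15)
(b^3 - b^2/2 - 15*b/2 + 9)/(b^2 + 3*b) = b - 7/2 + 3/b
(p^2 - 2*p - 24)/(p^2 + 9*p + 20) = (p - 6)/(p + 5)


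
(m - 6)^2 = m^2 - 12*m + 36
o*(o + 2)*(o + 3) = o^3 + 5*o^2 + 6*o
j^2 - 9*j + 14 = (j - 7)*(j - 2)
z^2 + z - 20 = (z - 4)*(z + 5)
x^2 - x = x*(x - 1)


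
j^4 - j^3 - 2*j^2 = j^2*(j - 2)*(j + 1)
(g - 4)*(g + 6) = g^2 + 2*g - 24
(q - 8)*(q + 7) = q^2 - q - 56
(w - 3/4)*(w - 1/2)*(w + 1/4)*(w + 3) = w^4 + 2*w^3 - 47*w^2/16 + 9*w/32 + 9/32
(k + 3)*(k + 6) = k^2 + 9*k + 18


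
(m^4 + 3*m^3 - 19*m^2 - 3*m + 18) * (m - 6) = m^5 - 3*m^4 - 37*m^3 + 111*m^2 + 36*m - 108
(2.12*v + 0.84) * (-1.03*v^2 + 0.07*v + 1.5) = -2.1836*v^3 - 0.7168*v^2 + 3.2388*v + 1.26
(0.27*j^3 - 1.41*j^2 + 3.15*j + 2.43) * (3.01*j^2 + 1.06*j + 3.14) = 0.8127*j^5 - 3.9579*j^4 + 8.8347*j^3 + 6.2259*j^2 + 12.4668*j + 7.6302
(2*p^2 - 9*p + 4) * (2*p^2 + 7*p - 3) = 4*p^4 - 4*p^3 - 61*p^2 + 55*p - 12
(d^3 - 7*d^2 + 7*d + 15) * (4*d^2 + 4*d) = 4*d^5 - 24*d^4 + 88*d^2 + 60*d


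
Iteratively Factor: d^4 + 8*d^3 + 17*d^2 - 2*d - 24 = (d + 4)*(d^3 + 4*d^2 + d - 6) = (d + 2)*(d + 4)*(d^2 + 2*d - 3) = (d - 1)*(d + 2)*(d + 4)*(d + 3)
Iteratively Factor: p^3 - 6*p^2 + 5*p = (p - 5)*(p^2 - p) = p*(p - 5)*(p - 1)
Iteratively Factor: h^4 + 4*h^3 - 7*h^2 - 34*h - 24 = (h + 2)*(h^3 + 2*h^2 - 11*h - 12) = (h + 2)*(h + 4)*(h^2 - 2*h - 3) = (h - 3)*(h + 2)*(h + 4)*(h + 1)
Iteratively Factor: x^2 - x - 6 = (x - 3)*(x + 2)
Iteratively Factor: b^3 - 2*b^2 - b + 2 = (b - 1)*(b^2 - b - 2) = (b - 2)*(b - 1)*(b + 1)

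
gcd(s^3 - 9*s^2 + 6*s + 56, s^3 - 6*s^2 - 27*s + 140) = s^2 - 11*s + 28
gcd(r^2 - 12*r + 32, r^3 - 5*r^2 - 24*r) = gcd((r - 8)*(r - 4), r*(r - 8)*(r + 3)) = r - 8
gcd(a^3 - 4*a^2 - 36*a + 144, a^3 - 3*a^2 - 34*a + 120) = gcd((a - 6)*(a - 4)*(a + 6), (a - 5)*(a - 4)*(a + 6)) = a^2 + 2*a - 24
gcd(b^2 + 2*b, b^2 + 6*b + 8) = b + 2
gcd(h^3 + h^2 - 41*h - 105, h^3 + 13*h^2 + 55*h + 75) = h^2 + 8*h + 15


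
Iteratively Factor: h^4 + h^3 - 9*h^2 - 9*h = (h + 1)*(h^3 - 9*h) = (h - 3)*(h + 1)*(h^2 + 3*h) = (h - 3)*(h + 1)*(h + 3)*(h)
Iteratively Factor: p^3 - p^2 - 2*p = (p - 2)*(p^2 + p) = (p - 2)*(p + 1)*(p)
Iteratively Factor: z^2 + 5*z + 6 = (z + 2)*(z + 3)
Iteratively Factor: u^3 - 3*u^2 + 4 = (u + 1)*(u^2 - 4*u + 4) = (u - 2)*(u + 1)*(u - 2)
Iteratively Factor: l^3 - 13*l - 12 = (l - 4)*(l^2 + 4*l + 3) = (l - 4)*(l + 3)*(l + 1)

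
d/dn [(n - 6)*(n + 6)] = 2*n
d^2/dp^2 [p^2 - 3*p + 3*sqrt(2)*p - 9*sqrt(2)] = 2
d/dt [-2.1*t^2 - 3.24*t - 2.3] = -4.2*t - 3.24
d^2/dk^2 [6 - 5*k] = 0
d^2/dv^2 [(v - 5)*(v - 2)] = 2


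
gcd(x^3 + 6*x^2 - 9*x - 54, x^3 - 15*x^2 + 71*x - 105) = x - 3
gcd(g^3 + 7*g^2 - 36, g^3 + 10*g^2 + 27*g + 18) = g^2 + 9*g + 18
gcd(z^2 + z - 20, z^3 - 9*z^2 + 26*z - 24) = z - 4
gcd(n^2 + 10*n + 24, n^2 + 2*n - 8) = n + 4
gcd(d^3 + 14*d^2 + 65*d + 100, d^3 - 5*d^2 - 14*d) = 1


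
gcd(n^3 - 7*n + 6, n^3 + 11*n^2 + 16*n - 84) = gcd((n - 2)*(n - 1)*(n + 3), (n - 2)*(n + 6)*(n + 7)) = n - 2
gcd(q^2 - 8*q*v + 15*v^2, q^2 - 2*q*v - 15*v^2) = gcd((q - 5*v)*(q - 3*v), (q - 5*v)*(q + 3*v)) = q - 5*v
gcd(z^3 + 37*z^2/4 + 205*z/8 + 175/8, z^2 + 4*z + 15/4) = z + 5/2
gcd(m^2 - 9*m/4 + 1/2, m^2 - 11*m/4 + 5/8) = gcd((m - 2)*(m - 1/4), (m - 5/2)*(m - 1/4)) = m - 1/4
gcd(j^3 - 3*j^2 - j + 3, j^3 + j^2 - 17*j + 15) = j^2 - 4*j + 3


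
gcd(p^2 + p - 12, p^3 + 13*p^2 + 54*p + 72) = p + 4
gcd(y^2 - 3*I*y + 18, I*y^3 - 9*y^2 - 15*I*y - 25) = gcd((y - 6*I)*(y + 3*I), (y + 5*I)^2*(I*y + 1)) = 1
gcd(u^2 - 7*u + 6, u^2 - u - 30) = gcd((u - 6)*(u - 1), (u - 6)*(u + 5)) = u - 6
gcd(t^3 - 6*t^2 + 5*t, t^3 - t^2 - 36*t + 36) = t - 1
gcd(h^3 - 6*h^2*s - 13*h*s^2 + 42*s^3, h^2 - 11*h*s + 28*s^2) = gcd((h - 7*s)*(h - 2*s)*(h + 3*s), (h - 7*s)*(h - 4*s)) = -h + 7*s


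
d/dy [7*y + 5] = 7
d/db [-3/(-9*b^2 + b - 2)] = 3*(1 - 18*b)/(9*b^2 - b + 2)^2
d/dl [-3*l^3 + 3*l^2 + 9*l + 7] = -9*l^2 + 6*l + 9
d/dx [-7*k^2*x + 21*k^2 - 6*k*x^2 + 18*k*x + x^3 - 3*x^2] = -7*k^2 - 12*k*x + 18*k + 3*x^2 - 6*x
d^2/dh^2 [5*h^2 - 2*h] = 10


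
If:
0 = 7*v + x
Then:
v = -x/7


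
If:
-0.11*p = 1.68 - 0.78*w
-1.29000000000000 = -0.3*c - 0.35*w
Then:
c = 4.3 - 1.16666666666667*w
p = 7.09090909090909*w - 15.2727272727273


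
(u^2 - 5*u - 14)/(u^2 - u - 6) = (u - 7)/(u - 3)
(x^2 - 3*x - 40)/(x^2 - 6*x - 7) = (-x^2 + 3*x + 40)/(-x^2 + 6*x + 7)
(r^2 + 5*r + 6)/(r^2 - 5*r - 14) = (r + 3)/(r - 7)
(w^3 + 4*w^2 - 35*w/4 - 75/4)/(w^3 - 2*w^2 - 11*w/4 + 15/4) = (w + 5)/(w - 1)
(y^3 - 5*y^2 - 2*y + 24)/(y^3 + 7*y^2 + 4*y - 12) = (y^2 - 7*y + 12)/(y^2 + 5*y - 6)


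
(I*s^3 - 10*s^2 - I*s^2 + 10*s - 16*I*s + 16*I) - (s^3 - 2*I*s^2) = -s^3 + I*s^3 - 10*s^2 + I*s^2 + 10*s - 16*I*s + 16*I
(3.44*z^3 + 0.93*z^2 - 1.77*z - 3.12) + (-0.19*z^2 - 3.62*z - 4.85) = 3.44*z^3 + 0.74*z^2 - 5.39*z - 7.97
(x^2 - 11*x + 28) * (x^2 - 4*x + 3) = x^4 - 15*x^3 + 75*x^2 - 145*x + 84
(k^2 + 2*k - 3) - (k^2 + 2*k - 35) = 32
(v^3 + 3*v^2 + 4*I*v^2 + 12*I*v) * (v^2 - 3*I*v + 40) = v^5 + 3*v^4 + I*v^4 + 52*v^3 + 3*I*v^3 + 156*v^2 + 160*I*v^2 + 480*I*v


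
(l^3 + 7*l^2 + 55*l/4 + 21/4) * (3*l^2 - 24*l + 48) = 3*l^5 - 3*l^4 - 315*l^3/4 + 87*l^2/4 + 534*l + 252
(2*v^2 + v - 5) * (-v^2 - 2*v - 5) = -2*v^4 - 5*v^3 - 7*v^2 + 5*v + 25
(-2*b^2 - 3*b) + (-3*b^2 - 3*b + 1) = -5*b^2 - 6*b + 1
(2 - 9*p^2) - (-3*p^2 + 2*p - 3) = -6*p^2 - 2*p + 5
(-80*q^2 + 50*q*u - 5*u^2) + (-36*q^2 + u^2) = -116*q^2 + 50*q*u - 4*u^2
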